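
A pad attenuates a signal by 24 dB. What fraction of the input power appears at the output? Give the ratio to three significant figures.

Power ratio = 10^(dB/10).
10^(-24/10) = 10^(-2.400) = 0.00398.

0.00398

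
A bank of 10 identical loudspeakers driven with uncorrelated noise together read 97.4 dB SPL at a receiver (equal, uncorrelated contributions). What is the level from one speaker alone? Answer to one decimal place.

87.4 dB SPL

10 equal incoherent sources add 10·log₁₀(10) = 10.00 dB over one source.
L_one = 97.4 − 10.00 = 87.4 dB SPL.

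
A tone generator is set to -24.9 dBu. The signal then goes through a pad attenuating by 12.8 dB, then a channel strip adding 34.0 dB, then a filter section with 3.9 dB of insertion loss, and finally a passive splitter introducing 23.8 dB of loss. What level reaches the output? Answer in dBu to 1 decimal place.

In dB, series stages simply add:
-24.9 − 12.8 + 34.0 − 3.9 − 23.8 = -31.4 dBu.

-31.4 dBu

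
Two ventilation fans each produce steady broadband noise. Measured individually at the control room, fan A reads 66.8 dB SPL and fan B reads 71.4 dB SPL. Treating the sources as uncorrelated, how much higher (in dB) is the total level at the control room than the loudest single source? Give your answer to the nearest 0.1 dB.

Incoherent sources sum as intensities:
L_total = 10·log₁₀(10^(66.8/10) + 10^(71.4/10)) = 72.69 dB SPL.
Excess over the loudest (71.4 dB): 72.69 − 71.4 = 1.3 dB.

1.3 dB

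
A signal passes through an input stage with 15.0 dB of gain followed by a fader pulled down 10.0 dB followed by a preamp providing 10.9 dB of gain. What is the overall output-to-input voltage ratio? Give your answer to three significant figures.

6.24

Net gain = 15.0 + (−10.0) + 10.9 = 15.9 dB.
Voltage ratio = 10^(15.9/20) = 6.24.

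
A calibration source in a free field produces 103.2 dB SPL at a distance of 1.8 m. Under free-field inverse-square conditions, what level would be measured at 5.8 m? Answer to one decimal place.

Inverse-square spreading gives ΔL = −20·log₁₀(d₂/d₁).
ΔL = −20·log₁₀(5.8/1.8) = -10.16 dB, so L₂ = 103.2 + (-10.16) = 93.0 dB SPL.

93.0 dB SPL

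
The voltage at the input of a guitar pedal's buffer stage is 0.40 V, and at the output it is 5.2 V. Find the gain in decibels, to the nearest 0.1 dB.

22.3 dB

Voltage is an amplitude quantity, so gain = 20·log₁₀(V_out/V_in).
20·log₁₀(5.2/0.40) = 20·log₁₀(13.00) = 22.3 dB.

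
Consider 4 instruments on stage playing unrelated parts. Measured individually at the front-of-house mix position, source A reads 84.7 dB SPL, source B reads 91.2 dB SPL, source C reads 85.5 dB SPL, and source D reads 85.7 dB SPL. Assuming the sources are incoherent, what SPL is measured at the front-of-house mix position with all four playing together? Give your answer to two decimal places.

93.69 dB SPL

Add the sources as powers (linear), then convert back to dB:
L_total = 10·log₁₀(10^(84.7/10) + 10^(91.2/10) + 10^(85.5/10) + 10^(85.7/10)) = 10·log₁₀(2340000000) = 93.69 dB SPL.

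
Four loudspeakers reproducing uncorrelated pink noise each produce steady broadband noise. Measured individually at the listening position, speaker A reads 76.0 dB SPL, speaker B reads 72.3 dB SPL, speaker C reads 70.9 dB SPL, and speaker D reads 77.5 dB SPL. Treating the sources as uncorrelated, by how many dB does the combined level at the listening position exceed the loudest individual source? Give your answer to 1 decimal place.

3.5 dB

Add the sources as powers (linear), then convert back to dB:
L_total = 10·log₁₀(10^(76.0/10) + 10^(72.3/10) + 10^(70.9/10) + 10^(77.5/10)) = 80.98 dB SPL.
Excess over the loudest (77.5 dB): 80.98 − 77.5 = 3.5 dB.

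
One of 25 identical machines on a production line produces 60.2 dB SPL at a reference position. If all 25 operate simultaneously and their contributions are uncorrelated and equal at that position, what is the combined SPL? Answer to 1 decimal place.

74.2 dB SPL

25 equal incoherent sources raise the level by 10·log₁₀(25) = 13.98 dB.
L_total = 60.2 + 13.98 = 74.2 dB SPL.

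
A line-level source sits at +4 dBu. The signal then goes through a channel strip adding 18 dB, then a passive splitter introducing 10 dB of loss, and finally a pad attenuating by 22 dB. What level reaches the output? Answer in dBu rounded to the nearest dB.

Cascaded gains and losses add directly in dB.
+4 + 18 − 10 − 22 = -10 dBu.

-10 dBu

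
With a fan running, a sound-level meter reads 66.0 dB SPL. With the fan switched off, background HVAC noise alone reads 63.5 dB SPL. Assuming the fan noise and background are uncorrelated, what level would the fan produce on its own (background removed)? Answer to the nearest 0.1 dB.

Subtract intensities: L_src = 10·log₁₀(10^(L_total/10) − 10^(L_bg/10)).
L_src = 10·log₁₀(10^(66.0/10) − 10^(63.5/10)) = 10·log₁₀(1742000) = 62.4 dB SPL.

62.4 dB SPL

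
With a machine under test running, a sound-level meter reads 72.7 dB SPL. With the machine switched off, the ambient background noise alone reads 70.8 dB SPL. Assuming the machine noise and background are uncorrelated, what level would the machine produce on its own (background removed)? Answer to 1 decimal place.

Background correction is a power subtraction:
L_src = 10·log₁₀(10^(72.7/10) − 10^(70.8/10)) = 10·log₁₀(6598000) = 68.2 dB SPL.

68.2 dB SPL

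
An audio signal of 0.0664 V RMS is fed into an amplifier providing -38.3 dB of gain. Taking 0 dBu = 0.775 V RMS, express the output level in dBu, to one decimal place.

-59.6 dBu

Input level: 20·log₁₀(0.0664/0.775) = -21.34 dBu.
Output: -21.34 − 38.3 = -59.6 dBu.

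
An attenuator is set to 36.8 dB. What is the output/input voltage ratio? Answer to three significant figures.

0.0145

Voltage ratio = 10^(dB/20).
10^(-36.8/20) = 10^(-1.840) = 0.0145.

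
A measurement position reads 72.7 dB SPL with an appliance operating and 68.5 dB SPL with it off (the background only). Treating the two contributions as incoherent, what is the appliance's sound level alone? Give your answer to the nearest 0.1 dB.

70.6 dB SPL

Background correction is a power subtraction:
L_src = 10·log₁₀(10^(72.7/10) − 10^(68.5/10)) = 10·log₁₀(11540000) = 70.6 dB SPL.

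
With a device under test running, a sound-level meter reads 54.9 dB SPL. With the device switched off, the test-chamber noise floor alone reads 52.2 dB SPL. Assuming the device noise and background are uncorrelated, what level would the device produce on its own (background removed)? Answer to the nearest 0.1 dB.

51.6 dB SPL

Background correction is a power subtraction:
L_src = 10·log₁₀(10^(54.9/10) − 10^(52.2/10)) = 10·log₁₀(143100) = 51.6 dB SPL.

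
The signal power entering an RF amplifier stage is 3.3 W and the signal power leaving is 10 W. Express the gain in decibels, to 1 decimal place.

4.8 dB

Power is a power quantity, so gain = 10·log₁₀(P_out/P_in).
10·log₁₀(10/3.3) = 10·log₁₀(3.030) = 4.8 dB.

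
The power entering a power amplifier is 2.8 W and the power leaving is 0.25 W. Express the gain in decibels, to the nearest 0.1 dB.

-10.5 dB

Power is a power quantity, so gain = 10·log₁₀(P_out/P_in).
10·log₁₀(0.25/2.8) = 10·log₁₀(0.08929) = -10.5 dB.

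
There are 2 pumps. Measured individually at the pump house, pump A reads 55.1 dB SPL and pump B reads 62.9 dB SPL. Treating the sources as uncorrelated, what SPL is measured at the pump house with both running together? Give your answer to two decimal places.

Add the sources as powers (linear), then convert back to dB:
L_total = 10·log₁₀(10^(55.1/10) + 10^(62.9/10)) = 10·log₁₀(2273000) = 63.57 dB SPL.

63.57 dB SPL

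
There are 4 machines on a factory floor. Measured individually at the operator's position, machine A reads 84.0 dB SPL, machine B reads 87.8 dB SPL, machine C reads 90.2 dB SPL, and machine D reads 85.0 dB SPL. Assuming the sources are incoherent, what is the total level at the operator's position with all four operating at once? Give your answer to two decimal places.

Incoherent sources sum as intensities:
L_total = 10·log₁₀(10^(84.0/10) + 10^(87.8/10) + 10^(90.2/10) + 10^(85.0/10)) = 10·log₁₀(2217000000) = 93.46 dB SPL.

93.46 dB SPL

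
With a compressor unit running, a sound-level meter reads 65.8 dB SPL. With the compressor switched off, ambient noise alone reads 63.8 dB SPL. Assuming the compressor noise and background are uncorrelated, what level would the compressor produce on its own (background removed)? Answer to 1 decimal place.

Remove the background by subtracting linear intensities:
L_src = 10·log₁₀(10^(65.8/10) − 10^(63.8/10)) = 10·log₁₀(1403000) = 61.5 dB SPL.

61.5 dB SPL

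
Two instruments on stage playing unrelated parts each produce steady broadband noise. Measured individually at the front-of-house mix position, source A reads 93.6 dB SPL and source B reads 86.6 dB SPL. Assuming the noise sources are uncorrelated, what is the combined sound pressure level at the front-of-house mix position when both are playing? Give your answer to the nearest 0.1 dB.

94.4 dB SPL

Uncorrelated sources add in intensity (power), not in dB.
L_total = 10·log₁₀(10^(93.6/10) + 10^(86.6/10)) = 10·log₁₀(2748000000) = 94.4 dB SPL.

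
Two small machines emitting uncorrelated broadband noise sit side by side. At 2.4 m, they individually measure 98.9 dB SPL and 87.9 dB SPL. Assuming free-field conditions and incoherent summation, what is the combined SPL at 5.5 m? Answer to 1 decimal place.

92.0 dB SPL

Combined at 2.4 m: 10·log₁₀(10^(98.9/10)+10^(87.9/10)) = 99.23 dB SPL.
Then apply −20·log₁₀(5.5/2.4) = -7.20 dB → 92.0 dB SPL.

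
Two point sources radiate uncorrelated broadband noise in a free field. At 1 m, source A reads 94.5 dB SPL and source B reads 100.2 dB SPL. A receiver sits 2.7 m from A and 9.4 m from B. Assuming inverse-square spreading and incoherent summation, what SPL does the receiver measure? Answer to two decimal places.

At the listener: L_A = 94.5 − 20·log₁₀(2.7) = 85.873 dB; L_B = 100.2 − 20·log₁₀(9.4) = 80.737 dB.
Combined: 10·log₁₀(10^(85.873/10)+10^(80.737/10)) = 87.03 dB SPL.

87.03 dB SPL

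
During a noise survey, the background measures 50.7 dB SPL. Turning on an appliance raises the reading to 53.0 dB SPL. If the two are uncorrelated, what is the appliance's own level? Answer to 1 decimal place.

Background correction is a power subtraction:
L_src = 10·log₁₀(10^(53.0/10) − 10^(50.7/10)) = 10·log₁₀(82040) = 49.1 dB SPL.

49.1 dB SPL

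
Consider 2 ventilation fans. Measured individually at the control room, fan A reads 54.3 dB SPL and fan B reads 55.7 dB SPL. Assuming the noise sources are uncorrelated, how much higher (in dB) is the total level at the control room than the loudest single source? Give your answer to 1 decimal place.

Incoherent sources sum as intensities:
L_total = 10·log₁₀(10^(54.3/10) + 10^(55.7/10)) = 58.07 dB SPL.
Excess over the loudest (55.7 dB): 58.07 − 55.7 = 2.4 dB.

2.4 dB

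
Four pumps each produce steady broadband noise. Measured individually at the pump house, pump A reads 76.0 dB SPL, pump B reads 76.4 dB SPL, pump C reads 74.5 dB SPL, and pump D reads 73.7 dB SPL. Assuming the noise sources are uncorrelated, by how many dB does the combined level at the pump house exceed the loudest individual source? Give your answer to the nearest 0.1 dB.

4.9 dB

Uncorrelated sources add in intensity (power), not in dB.
L_total = 10·log₁₀(10^(76.0/10) + 10^(76.4/10) + 10^(74.5/10) + 10^(73.7/10)) = 81.31 dB SPL.
Excess over the loudest (76.4 dB): 81.31 − 76.4 = 4.9 dB.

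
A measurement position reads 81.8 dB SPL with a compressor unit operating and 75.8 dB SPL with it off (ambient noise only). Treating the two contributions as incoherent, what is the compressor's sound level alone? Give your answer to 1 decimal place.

80.5 dB SPL

Remove the background by subtracting linear intensities:
L_src = 10·log₁₀(10^(81.8/10) − 10^(75.8/10)) = 10·log₁₀(113300000) = 80.5 dB SPL.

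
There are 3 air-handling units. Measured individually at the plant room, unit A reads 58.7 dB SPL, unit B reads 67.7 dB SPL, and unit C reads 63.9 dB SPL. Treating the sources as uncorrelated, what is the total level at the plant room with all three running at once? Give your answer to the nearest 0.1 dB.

Incoherent sources sum as intensities:
L_total = 10·log₁₀(10^(58.7/10) + 10^(67.7/10) + 10^(63.9/10)) = 10·log₁₀(9084000) = 69.6 dB SPL.

69.6 dB SPL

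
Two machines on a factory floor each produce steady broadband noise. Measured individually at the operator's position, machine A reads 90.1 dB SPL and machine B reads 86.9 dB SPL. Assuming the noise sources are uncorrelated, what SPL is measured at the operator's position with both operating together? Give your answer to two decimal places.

Add the sources as powers (linear), then convert back to dB:
L_total = 10·log₁₀(10^(90.1/10) + 10^(86.9/10)) = 10·log₁₀(1513000000) = 91.80 dB SPL.

91.80 dB SPL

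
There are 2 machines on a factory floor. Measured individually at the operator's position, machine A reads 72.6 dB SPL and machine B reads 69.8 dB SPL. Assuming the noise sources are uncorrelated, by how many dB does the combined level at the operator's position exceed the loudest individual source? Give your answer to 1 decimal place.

Uncorrelated sources add in intensity (power), not in dB.
L_total = 10·log₁₀(10^(72.6/10) + 10^(69.8/10)) = 74.43 dB SPL.
Excess over the loudest (72.6 dB): 74.43 − 72.6 = 1.8 dB.

1.8 dB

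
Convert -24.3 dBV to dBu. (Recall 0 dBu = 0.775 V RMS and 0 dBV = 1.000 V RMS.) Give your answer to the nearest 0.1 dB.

-22.1 dBu

The offset between the scales is 20·log₁₀(0.775/1.000) = −2.214 dB.
So dBu = -24.3 + 2.214 = -22.1 dBu.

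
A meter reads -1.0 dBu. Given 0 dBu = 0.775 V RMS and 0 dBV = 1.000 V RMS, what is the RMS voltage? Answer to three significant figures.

V = 0.775 V × 10^(-1.0/20).
= 0.775 × 0.8913 = 0.691 V.

0.691 V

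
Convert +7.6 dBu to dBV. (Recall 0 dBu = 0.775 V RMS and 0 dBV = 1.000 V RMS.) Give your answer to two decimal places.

The offset between the scales is 20·log₁₀(0.775/1.000) = −2.214 dB.
So dBV = +7.6 − 2.214 = +5.39 dBV.

+5.39 dBV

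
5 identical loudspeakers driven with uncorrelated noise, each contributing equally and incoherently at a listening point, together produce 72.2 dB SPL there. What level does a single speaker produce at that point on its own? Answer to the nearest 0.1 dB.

65.2 dB SPL

5 equal incoherent sources add 10·log₁₀(5) = 6.99 dB over one source.
L_one = 72.2 − 6.99 = 65.2 dB SPL.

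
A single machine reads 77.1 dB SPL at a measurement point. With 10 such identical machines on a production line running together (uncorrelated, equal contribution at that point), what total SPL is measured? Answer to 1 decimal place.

87.1 dB SPL

10 equal incoherent sources raise the level by 10·log₁₀(10) = 10.00 dB.
L_total = 77.1 + 10.00 = 87.1 dB SPL.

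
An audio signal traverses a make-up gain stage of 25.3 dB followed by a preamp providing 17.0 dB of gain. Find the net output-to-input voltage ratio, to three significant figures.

Net gain = 25.3 + 17.0 = 42.3 dB.
Voltage ratio = 10^(42.3/20) = 130.

130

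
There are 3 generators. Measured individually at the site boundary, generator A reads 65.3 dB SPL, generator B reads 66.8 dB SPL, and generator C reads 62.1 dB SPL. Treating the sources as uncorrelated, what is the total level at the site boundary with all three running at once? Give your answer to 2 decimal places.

69.91 dB SPL

Add the sources as powers (linear), then convert back to dB:
L_total = 10·log₁₀(10^(65.3/10) + 10^(66.8/10) + 10^(62.1/10)) = 10·log₁₀(9797000) = 69.91 dB SPL.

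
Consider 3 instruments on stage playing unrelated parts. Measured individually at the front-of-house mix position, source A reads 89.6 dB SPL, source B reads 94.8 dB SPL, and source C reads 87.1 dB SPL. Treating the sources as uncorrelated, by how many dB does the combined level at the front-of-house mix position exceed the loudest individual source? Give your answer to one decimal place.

Incoherent sources sum as intensities:
L_total = 10·log₁₀(10^(89.6/10) + 10^(94.8/10) + 10^(87.1/10)) = 96.48 dB SPL.
Excess over the loudest (94.8 dB): 96.48 − 94.8 = 1.7 dB.

1.7 dB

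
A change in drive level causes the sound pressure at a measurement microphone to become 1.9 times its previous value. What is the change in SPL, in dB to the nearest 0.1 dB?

5.6 dB

Sound pressure is an amplitude quantity: ΔL = 20·log₁₀(p₂/p₁).
20·log₁₀(1.9) = 5.6 dB.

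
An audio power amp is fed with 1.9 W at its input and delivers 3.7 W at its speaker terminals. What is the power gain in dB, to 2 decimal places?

Power ratio → dB uses the 10·log₁₀ form:
10·log₁₀(3.7/1.9) = 10·log₁₀(1.947) = 2.89 dB.

2.89 dB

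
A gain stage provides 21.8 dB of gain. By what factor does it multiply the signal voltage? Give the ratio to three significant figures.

12.3

Voltage ratio = 10^(dB/20).
10^(21.8/20) = 10^(1.090) = 12.3.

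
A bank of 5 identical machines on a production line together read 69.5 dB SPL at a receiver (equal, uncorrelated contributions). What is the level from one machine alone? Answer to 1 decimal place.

62.5 dB SPL

5 equal incoherent sources add 10·log₁₀(5) = 6.99 dB over one source.
L_one = 69.5 − 6.99 = 62.5 dB SPL.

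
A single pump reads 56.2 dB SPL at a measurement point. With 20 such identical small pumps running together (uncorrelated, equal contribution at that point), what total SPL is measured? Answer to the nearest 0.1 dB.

69.2 dB SPL

20 equal incoherent sources raise the level by 10·log₁₀(20) = 13.01 dB.
L_total = 56.2 + 13.01 = 69.2 dB SPL.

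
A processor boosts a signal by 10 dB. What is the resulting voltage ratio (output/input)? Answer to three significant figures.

Voltage ratio = 10^(dB/20).
10^(10/20) = 10^(0.5000) = 3.16.

3.16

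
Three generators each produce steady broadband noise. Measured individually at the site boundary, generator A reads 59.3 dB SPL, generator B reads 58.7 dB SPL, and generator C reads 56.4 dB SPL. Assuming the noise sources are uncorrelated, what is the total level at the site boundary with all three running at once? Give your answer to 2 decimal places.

Add the sources as powers (linear), then convert back to dB:
L_total = 10·log₁₀(10^(59.3/10) + 10^(58.7/10) + 10^(56.4/10)) = 10·log₁₀(2029000) = 63.07 dB SPL.

63.07 dB SPL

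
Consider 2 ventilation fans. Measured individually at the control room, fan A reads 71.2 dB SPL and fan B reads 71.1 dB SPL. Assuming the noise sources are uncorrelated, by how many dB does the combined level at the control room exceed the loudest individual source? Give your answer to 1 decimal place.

Uncorrelated sources add in intensity (power), not in dB.
L_total = 10·log₁₀(10^(71.2/10) + 10^(71.1/10)) = 74.16 dB SPL.
Excess over the loudest (71.2 dB): 74.16 − 71.2 = 3.0 dB.

3.0 dB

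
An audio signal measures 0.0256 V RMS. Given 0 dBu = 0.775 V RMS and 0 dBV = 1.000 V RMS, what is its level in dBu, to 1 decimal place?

dBu = 20·log₁₀(V / 0.775 V).
20·log₁₀(0.0256/0.775) = -29.6 dBu.

-29.6 dBu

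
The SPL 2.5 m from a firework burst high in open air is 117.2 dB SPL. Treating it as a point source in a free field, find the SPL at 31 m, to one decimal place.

For a point source in a free field, ΔL = −20·log₁₀(d₂/d₁).
ΔL = −20·log₁₀(31/2.5) = -21.87 dB, so L₂ = 117.2 + (-21.87) = 95.3 dB SPL.

95.3 dB SPL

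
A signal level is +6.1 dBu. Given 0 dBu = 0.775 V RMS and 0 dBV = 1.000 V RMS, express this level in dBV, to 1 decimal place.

+3.9 dBV

The offset between the scales is 20·log₁₀(0.775/1.000) = −2.214 dB.
So dBV = +6.1 − 2.214 = +3.9 dBV.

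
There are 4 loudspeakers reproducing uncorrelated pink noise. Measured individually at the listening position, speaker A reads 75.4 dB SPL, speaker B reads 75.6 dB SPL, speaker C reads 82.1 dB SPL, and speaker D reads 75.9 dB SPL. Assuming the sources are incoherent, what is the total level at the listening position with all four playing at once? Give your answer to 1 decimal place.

84.3 dB SPL

Incoherent sources sum as intensities:
L_total = 10·log₁₀(10^(75.4/10) + 10^(75.6/10) + 10^(82.1/10) + 10^(75.9/10)) = 10·log₁₀(272100000) = 84.3 dB SPL.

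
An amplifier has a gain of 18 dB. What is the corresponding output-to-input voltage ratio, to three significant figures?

Voltage ratio = 10^(dB/20).
10^(18/20) = 10^(0.9000) = 7.94.

7.94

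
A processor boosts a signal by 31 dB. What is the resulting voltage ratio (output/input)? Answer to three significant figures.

Voltage ratio = 10^(dB/20).
10^(31/20) = 10^(1.550) = 35.5.

35.5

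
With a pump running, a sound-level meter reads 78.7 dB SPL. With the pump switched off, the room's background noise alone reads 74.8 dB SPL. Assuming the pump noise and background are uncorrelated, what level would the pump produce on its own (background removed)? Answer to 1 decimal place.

Remove the background by subtracting linear intensities:
L_src = 10·log₁₀(10^(78.7/10) − 10^(74.8/10)) = 10·log₁₀(43930000) = 76.4 dB SPL.

76.4 dB SPL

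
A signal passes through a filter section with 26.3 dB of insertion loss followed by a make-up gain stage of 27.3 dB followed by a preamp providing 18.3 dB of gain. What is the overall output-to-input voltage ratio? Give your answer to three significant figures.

Net gain = (−26.3) + 27.3 + 18.3 = 19.3 dB.
Voltage ratio = 10^(19.3/20) = 9.23.

9.23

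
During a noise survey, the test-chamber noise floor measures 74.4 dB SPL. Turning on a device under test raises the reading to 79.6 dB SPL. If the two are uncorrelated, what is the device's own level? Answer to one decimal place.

78.0 dB SPL

Subtract intensities: L_src = 10·log₁₀(10^(L_total/10) − 10^(L_bg/10)).
L_src = 10·log₁₀(10^(79.6/10) − 10^(74.4/10)) = 10·log₁₀(63660000) = 78.0 dB SPL.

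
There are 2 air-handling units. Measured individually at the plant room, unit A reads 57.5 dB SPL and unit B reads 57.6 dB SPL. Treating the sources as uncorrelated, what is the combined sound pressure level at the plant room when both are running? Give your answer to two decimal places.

Add the sources as powers (linear), then convert back to dB:
L_total = 10·log₁₀(10^(57.5/10) + 10^(57.6/10)) = 10·log₁₀(1138000) = 60.56 dB SPL.

60.56 dB SPL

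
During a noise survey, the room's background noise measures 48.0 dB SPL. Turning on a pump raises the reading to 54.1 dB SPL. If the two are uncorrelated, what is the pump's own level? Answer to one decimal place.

Background correction is a power subtraction:
L_src = 10·log₁₀(10^(54.1/10) − 10^(48.0/10)) = 10·log₁₀(193900) = 52.9 dB SPL.

52.9 dB SPL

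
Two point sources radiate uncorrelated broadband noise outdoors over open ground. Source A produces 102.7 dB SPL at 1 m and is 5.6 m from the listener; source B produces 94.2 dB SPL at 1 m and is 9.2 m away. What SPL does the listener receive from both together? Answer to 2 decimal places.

At the listener: L_A = 102.7 − 20·log₁₀(5.6) = 87.736 dB; L_B = 94.2 − 20·log₁₀(9.2) = 74.924 dB.
Combined: 10·log₁₀(10^(87.736/10)+10^(74.924/10)) = 87.96 dB SPL.

87.96 dB SPL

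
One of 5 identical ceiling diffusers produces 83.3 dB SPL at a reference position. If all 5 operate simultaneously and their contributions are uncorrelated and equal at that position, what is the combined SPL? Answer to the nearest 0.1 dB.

5 equal incoherent sources raise the level by 10·log₁₀(5) = 6.99 dB.
L_total = 83.3 + 6.99 = 90.3 dB SPL.

90.3 dB SPL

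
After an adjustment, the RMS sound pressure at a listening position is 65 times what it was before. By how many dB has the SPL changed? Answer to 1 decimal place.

36.3 dB

Sound pressure is an amplitude quantity: ΔL = 20·log₁₀(p₂/p₁).
20·log₁₀(65) = 36.3 dB.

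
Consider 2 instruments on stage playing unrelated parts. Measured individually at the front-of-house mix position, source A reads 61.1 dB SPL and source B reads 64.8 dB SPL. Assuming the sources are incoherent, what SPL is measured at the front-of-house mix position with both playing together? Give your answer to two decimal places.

66.34 dB SPL

Incoherent sources sum as intensities:
L_total = 10·log₁₀(10^(61.1/10) + 10^(64.8/10)) = 10·log₁₀(4308000) = 66.34 dB SPL.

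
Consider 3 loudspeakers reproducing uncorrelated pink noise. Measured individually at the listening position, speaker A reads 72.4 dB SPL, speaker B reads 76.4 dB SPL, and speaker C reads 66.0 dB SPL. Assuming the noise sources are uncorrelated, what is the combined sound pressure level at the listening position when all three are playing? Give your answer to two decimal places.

Incoherent sources sum as intensities:
L_total = 10·log₁₀(10^(72.4/10) + 10^(76.4/10) + 10^(66.0/10)) = 10·log₁₀(65010000) = 78.13 dB SPL.

78.13 dB SPL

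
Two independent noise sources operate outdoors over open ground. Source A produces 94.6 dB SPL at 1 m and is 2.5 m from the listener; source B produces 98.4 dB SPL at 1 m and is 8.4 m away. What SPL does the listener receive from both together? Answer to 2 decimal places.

At the listener: L_A = 94.6 − 20·log₁₀(2.5) = 86.641 dB; L_B = 98.4 − 20·log₁₀(8.4) = 79.914 dB.
Combined: 10·log₁₀(10^(86.641/10)+10^(79.914/10)) = 87.48 dB SPL.

87.48 dB SPL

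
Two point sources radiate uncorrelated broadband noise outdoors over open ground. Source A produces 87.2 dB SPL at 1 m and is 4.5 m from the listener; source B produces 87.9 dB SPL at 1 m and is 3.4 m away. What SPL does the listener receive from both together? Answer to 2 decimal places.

78.99 dB SPL

At the listener: L_A = 87.2 − 20·log₁₀(4.5) = 74.136 dB; L_B = 87.9 − 20·log₁₀(3.4) = 77.270 dB.
Combined: 10·log₁₀(10^(74.136/10)+10^(77.270/10)) = 78.99 dB SPL.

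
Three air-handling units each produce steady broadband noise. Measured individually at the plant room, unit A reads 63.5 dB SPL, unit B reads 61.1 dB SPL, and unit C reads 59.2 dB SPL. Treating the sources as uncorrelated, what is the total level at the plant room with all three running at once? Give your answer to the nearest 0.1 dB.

Uncorrelated sources add in intensity (power), not in dB.
L_total = 10·log₁₀(10^(63.5/10) + 10^(61.1/10) + 10^(59.2/10)) = 10·log₁₀(4359000) = 66.4 dB SPL.

66.4 dB SPL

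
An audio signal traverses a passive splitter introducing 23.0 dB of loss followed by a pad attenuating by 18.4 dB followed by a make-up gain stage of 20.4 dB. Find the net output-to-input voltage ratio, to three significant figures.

0.0891

Net gain = (−23.0) + (−18.4) + 20.4 = -21.0 dB.
Voltage ratio = 10^(-21.0/20) = 0.0891.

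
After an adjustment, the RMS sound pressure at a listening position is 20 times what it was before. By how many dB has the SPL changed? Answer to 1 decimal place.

26.0 dB

Sound pressure is an amplitude quantity: ΔL = 20·log₁₀(p₂/p₁).
20·log₁₀(20) = 26.0 dB.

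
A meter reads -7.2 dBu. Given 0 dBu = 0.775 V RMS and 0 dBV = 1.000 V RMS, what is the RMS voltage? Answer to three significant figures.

0.338 V

V = 0.775 V × 10^(-7.2/20).
= 0.775 × 0.4365 = 0.338 V.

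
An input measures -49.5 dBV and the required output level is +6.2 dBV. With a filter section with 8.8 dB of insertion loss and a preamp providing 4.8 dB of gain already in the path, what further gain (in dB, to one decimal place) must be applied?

The required make-up gain is the shortfall in the dB sum.
G = +6.2 − (-49.5) + 8.8 − 4.8 = 59.7 dB.

59.7 dB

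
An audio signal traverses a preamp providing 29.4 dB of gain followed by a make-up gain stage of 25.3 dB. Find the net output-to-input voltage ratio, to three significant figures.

543

Net gain = 29.4 + 25.3 = 54.7 dB.
Voltage ratio = 10^(54.7/20) = 543.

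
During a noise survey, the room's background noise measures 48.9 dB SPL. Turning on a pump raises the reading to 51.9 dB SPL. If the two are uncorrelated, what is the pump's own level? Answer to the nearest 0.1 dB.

48.9 dB SPL

Subtract intensities: L_src = 10·log₁₀(10^(L_total/10) − 10^(L_bg/10)).
L_src = 10·log₁₀(10^(51.9/10) − 10^(48.9/10)) = 10·log₁₀(77260) = 48.9 dB SPL.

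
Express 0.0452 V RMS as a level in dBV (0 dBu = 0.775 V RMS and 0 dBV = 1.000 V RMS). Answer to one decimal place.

-26.9 dBV

dBV = 20·log₁₀(V / 1.000 V).
20·log₁₀(0.0452/1.000) = -26.9 dBV.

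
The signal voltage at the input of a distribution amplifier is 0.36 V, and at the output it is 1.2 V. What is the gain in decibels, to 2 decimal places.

10.46 dB

Voltage is an amplitude quantity, so gain = 20·log₁₀(V_out/V_in).
20·log₁₀(1.2/0.36) = 20·log₁₀(3.333) = 10.46 dB.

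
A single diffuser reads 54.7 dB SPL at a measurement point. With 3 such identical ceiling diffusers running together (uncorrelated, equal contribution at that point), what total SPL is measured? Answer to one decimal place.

3 equal incoherent sources raise the level by 10·log₁₀(3) = 4.77 dB.
L_total = 54.7 + 4.77 = 59.5 dB SPL.

59.5 dB SPL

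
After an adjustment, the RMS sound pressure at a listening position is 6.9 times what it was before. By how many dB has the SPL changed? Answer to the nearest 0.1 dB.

16.8 dB

Sound pressure is an amplitude quantity: ΔL = 20·log₁₀(p₂/p₁).
20·log₁₀(6.9) = 16.8 dB.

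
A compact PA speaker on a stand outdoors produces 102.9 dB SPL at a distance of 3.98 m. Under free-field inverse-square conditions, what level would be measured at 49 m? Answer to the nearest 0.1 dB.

81.1 dB SPL

For a point source in a free field, ΔL = −20·log₁₀(d₂/d₁).
ΔL = −20·log₁₀(49/3.98) = -21.81 dB, so L₂ = 102.9 + (-21.81) = 81.1 dB SPL.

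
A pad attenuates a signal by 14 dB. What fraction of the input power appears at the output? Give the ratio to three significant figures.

0.0398

Power ratio = 10^(dB/10).
10^(-14/10) = 10^(-1.400) = 0.0398.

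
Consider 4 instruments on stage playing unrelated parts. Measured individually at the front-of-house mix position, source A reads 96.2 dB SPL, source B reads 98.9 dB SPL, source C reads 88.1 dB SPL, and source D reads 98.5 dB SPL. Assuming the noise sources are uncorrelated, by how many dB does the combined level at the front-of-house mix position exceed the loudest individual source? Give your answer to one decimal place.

Add the sources as powers (linear), then convert back to dB:
L_total = 10·log₁₀(10^(96.2/10) + 10^(98.9/10) + 10^(88.1/10) + 10^(98.5/10)) = 102.94 dB SPL.
Excess over the loudest (98.9 dB): 102.94 − 98.9 = 4.0 dB.

4.0 dB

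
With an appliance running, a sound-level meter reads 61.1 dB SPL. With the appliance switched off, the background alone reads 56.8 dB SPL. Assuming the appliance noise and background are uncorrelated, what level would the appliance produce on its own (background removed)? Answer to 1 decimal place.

59.1 dB SPL

Background correction is a power subtraction:
L_src = 10·log₁₀(10^(61.1/10) − 10^(56.8/10)) = 10·log₁₀(809600) = 59.1 dB SPL.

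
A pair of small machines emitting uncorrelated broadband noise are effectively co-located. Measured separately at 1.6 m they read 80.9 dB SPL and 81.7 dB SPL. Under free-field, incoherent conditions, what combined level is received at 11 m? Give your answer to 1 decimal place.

Combined at 1.6 m: 10·log₁₀(10^(80.9/10)+10^(81.7/10)) = 84.33 dB SPL.
Then apply −20·log₁₀(11/1.6) = -16.75 dB → 67.6 dB SPL.

67.6 dB SPL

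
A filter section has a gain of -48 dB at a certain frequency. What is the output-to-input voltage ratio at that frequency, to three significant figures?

0.00398

Voltage ratio = 10^(dB/20).
10^(-48/20) = 10^(-2.400) = 0.00398.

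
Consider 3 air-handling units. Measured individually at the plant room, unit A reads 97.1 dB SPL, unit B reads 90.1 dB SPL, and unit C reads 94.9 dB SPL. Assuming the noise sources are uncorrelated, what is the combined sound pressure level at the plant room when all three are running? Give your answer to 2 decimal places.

99.66 dB SPL

Uncorrelated sources add in intensity (power), not in dB.
L_total = 10·log₁₀(10^(97.1/10) + 10^(90.1/10) + 10^(94.9/10)) = 10·log₁₀(9242000000) = 99.66 dB SPL.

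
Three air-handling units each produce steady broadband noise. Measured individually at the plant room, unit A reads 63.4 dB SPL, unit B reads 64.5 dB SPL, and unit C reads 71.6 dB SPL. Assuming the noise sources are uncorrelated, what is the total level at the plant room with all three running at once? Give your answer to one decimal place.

72.9 dB SPL

Add the sources as powers (linear), then convert back to dB:
L_total = 10·log₁₀(10^(63.4/10) + 10^(64.5/10) + 10^(71.6/10)) = 10·log₁₀(19460000) = 72.9 dB SPL.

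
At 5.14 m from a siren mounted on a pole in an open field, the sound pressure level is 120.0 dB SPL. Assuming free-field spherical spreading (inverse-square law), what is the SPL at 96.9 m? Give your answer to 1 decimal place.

For a point source in a free field, ΔL = −20·log₁₀(d₂/d₁).
ΔL = −20·log₁₀(96.9/5.14) = -25.51 dB, so L₂ = 120.0 + (-25.51) = 94.5 dB SPL.

94.5 dB SPL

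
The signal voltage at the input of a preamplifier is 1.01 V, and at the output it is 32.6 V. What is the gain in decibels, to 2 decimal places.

30.18 dB

Voltage is an amplitude quantity, so gain = 20·log₁₀(V_out/V_in).
20·log₁₀(32.6/1.01) = 20·log₁₀(32.28) = 30.18 dB.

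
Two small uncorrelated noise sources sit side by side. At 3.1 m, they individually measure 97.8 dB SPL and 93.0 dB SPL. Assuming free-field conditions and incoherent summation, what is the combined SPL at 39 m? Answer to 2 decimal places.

77.05 dB SPL

Combined at 3.1 m: 10·log₁₀(10^(97.8/10)+10^(93.0/10)) = 99.042 dB SPL.
Then apply −20·log₁₀(39/3.1) = -21.994 dB → 77.05 dB SPL.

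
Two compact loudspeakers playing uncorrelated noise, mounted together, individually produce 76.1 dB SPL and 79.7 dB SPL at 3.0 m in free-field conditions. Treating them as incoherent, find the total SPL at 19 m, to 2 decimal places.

65.24 dB SPL

Combined at 3.0 m: 10·log₁₀(10^(76.1/10)+10^(79.7/10)) = 81.273 dB SPL.
Then apply −20·log₁₀(19/3.0) = -16.033 dB → 65.24 dB SPL.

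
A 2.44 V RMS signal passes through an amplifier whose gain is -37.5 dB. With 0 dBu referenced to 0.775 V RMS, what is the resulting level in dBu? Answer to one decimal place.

Input level: 20·log₁₀(2.44/0.775) = 9.96 dBu.
Output: 9.96 − 37.5 = -27.5 dBu.

-27.5 dBu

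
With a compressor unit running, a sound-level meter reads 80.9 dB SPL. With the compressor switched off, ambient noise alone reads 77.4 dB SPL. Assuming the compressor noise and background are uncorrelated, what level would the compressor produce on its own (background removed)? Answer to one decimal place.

Background correction is a power subtraction:
L_src = 10·log₁₀(10^(80.9/10) − 10^(77.4/10)) = 10·log₁₀(68070000) = 78.3 dB SPL.

78.3 dB SPL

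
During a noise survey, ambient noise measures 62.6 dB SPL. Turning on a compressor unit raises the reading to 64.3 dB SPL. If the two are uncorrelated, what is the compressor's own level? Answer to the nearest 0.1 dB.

Background correction is a power subtraction:
L_src = 10·log₁₀(10^(64.3/10) − 10^(62.6/10)) = 10·log₁₀(871800) = 59.4 dB SPL.

59.4 dB SPL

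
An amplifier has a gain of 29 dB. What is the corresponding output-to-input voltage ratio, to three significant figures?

28.2

Voltage ratio = 10^(dB/20).
10^(29/20) = 10^(1.450) = 28.2.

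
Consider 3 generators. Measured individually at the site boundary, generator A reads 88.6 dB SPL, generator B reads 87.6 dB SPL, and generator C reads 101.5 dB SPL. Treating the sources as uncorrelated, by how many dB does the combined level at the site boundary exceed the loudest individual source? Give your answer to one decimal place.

Add the sources as powers (linear), then convert back to dB:
L_total = 10·log₁₀(10^(88.6/10) + 10^(87.6/10) + 10^(101.5/10)) = 101.88 dB SPL.
Excess over the loudest (101.5 dB): 101.88 − 101.5 = 0.4 dB.

0.4 dB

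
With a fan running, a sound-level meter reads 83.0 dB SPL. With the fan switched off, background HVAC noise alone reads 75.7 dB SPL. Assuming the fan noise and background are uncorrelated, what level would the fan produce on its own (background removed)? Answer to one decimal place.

Subtract intensities: L_src = 10·log₁₀(10^(L_total/10) − 10^(L_bg/10)).
L_src = 10·log₁₀(10^(83.0/10) − 10^(75.7/10)) = 10·log₁₀(162400000) = 82.1 dB SPL.

82.1 dB SPL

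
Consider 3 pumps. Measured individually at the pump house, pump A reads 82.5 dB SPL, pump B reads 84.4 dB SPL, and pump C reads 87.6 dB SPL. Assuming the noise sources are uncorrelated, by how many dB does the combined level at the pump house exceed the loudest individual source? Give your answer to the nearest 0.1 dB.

2.5 dB

Add the sources as powers (linear), then convert back to dB:
L_total = 10·log₁₀(10^(82.5/10) + 10^(84.4/10) + 10^(87.6/10)) = 90.12 dB SPL.
Excess over the loudest (87.6 dB): 90.12 − 87.6 = 2.5 dB.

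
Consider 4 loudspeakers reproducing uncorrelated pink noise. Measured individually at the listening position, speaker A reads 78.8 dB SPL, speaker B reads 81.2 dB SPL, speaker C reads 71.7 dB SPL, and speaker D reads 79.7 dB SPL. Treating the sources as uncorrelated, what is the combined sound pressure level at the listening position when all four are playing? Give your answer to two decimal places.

Incoherent sources sum as intensities:
L_total = 10·log₁₀(10^(78.8/10) + 10^(81.2/10) + 10^(71.7/10) + 10^(79.7/10)) = 10·log₁₀(315800000) = 84.99 dB SPL.

84.99 dB SPL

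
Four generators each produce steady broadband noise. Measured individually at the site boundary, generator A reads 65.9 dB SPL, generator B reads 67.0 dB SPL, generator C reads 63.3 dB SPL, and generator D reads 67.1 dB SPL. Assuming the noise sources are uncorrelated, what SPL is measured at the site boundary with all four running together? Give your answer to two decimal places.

72.09 dB SPL

Uncorrelated sources add in intensity (power), not in dB.
L_total = 10·log₁₀(10^(65.9/10) + 10^(67.0/10) + 10^(63.3/10) + 10^(67.1/10)) = 10·log₁₀(16170000) = 72.09 dB SPL.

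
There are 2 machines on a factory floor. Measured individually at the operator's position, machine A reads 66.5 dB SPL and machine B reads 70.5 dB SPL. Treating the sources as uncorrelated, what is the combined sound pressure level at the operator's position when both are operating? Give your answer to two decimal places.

71.96 dB SPL

Add the sources as powers (linear), then convert back to dB:
L_total = 10·log₁₀(10^(66.5/10) + 10^(70.5/10)) = 10·log₁₀(15690000) = 71.96 dB SPL.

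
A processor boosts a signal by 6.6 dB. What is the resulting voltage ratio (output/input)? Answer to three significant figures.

2.14

Voltage ratio = 10^(dB/20).
10^(6.6/20) = 10^(0.3300) = 2.14.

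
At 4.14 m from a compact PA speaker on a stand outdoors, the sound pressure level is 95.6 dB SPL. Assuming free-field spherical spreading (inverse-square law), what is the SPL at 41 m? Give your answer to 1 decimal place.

75.7 dB SPL

For a point source in a free field, ΔL = −20·log₁₀(d₂/d₁).
ΔL = −20·log₁₀(41/4.14) = -19.92 dB, so L₂ = 95.6 + (-19.92) = 75.7 dB SPL.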